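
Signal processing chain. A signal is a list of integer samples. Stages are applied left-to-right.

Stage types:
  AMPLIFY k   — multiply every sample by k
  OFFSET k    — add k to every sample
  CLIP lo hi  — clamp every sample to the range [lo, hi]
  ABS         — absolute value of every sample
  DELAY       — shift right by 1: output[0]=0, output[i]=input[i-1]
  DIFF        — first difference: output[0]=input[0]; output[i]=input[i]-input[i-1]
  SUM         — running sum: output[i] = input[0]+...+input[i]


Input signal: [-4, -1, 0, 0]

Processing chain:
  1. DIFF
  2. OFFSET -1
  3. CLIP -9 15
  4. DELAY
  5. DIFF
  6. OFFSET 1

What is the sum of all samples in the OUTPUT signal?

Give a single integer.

Answer: 4

Derivation:
Input: [-4, -1, 0, 0]
Stage 1 (DIFF): s[0]=-4, -1--4=3, 0--1=1, 0-0=0 -> [-4, 3, 1, 0]
Stage 2 (OFFSET -1): -4+-1=-5, 3+-1=2, 1+-1=0, 0+-1=-1 -> [-5, 2, 0, -1]
Stage 3 (CLIP -9 15): clip(-5,-9,15)=-5, clip(2,-9,15)=2, clip(0,-9,15)=0, clip(-1,-9,15)=-1 -> [-5, 2, 0, -1]
Stage 4 (DELAY): [0, -5, 2, 0] = [0, -5, 2, 0] -> [0, -5, 2, 0]
Stage 5 (DIFF): s[0]=0, -5-0=-5, 2--5=7, 0-2=-2 -> [0, -5, 7, -2]
Stage 6 (OFFSET 1): 0+1=1, -5+1=-4, 7+1=8, -2+1=-1 -> [1, -4, 8, -1]
Output sum: 4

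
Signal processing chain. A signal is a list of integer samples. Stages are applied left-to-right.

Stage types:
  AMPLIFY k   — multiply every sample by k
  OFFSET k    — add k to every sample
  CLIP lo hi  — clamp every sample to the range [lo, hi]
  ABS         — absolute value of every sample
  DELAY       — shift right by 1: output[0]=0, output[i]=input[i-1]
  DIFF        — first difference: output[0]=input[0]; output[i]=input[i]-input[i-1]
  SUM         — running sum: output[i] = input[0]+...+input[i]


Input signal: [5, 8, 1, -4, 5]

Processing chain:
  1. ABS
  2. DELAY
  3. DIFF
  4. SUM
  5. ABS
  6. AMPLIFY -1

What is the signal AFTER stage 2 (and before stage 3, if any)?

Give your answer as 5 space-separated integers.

Input: [5, 8, 1, -4, 5]
Stage 1 (ABS): |5|=5, |8|=8, |1|=1, |-4|=4, |5|=5 -> [5, 8, 1, 4, 5]
Stage 2 (DELAY): [0, 5, 8, 1, 4] = [0, 5, 8, 1, 4] -> [0, 5, 8, 1, 4]

Answer: 0 5 8 1 4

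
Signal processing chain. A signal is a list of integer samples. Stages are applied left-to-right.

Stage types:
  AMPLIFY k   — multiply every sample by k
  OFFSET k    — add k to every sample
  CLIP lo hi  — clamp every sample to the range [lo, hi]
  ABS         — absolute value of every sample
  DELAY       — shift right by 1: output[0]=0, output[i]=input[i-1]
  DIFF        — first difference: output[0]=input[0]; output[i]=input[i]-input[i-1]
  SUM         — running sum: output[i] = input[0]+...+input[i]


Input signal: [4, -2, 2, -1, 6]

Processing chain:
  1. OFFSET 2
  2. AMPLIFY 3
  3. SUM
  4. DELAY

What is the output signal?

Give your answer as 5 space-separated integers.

Answer: 0 18 18 30 33

Derivation:
Input: [4, -2, 2, -1, 6]
Stage 1 (OFFSET 2): 4+2=6, -2+2=0, 2+2=4, -1+2=1, 6+2=8 -> [6, 0, 4, 1, 8]
Stage 2 (AMPLIFY 3): 6*3=18, 0*3=0, 4*3=12, 1*3=3, 8*3=24 -> [18, 0, 12, 3, 24]
Stage 3 (SUM): sum[0..0]=18, sum[0..1]=18, sum[0..2]=30, sum[0..3]=33, sum[0..4]=57 -> [18, 18, 30, 33, 57]
Stage 4 (DELAY): [0, 18, 18, 30, 33] = [0, 18, 18, 30, 33] -> [0, 18, 18, 30, 33]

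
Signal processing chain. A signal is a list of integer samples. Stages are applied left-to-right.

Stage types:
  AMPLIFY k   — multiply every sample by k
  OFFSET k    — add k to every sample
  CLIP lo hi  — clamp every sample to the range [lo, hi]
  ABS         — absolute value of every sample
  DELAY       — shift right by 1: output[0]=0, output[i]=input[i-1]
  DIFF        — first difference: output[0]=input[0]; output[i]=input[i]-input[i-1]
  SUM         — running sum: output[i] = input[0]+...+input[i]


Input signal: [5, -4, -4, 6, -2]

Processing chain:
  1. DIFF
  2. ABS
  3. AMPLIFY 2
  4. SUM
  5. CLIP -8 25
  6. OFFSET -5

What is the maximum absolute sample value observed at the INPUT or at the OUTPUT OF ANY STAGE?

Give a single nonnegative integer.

Input: [5, -4, -4, 6, -2] (max |s|=6)
Stage 1 (DIFF): s[0]=5, -4-5=-9, -4--4=0, 6--4=10, -2-6=-8 -> [5, -9, 0, 10, -8] (max |s|=10)
Stage 2 (ABS): |5|=5, |-9|=9, |0|=0, |10|=10, |-8|=8 -> [5, 9, 0, 10, 8] (max |s|=10)
Stage 3 (AMPLIFY 2): 5*2=10, 9*2=18, 0*2=0, 10*2=20, 8*2=16 -> [10, 18, 0, 20, 16] (max |s|=20)
Stage 4 (SUM): sum[0..0]=10, sum[0..1]=28, sum[0..2]=28, sum[0..3]=48, sum[0..4]=64 -> [10, 28, 28, 48, 64] (max |s|=64)
Stage 5 (CLIP -8 25): clip(10,-8,25)=10, clip(28,-8,25)=25, clip(28,-8,25)=25, clip(48,-8,25)=25, clip(64,-8,25)=25 -> [10, 25, 25, 25, 25] (max |s|=25)
Stage 6 (OFFSET -5): 10+-5=5, 25+-5=20, 25+-5=20, 25+-5=20, 25+-5=20 -> [5, 20, 20, 20, 20] (max |s|=20)
Overall max amplitude: 64

Answer: 64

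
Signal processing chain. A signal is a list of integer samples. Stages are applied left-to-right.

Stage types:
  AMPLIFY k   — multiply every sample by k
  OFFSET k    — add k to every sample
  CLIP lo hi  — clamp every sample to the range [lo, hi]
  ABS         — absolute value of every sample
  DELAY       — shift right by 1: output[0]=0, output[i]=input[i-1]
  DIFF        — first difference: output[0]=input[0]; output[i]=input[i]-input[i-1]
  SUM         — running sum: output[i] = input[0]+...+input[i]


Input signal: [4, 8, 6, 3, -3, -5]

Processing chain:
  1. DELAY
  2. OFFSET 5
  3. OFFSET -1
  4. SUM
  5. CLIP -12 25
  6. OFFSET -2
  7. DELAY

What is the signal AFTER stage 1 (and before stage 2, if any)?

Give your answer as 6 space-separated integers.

Input: [4, 8, 6, 3, -3, -5]
Stage 1 (DELAY): [0, 4, 8, 6, 3, -3] = [0, 4, 8, 6, 3, -3] -> [0, 4, 8, 6, 3, -3]

Answer: 0 4 8 6 3 -3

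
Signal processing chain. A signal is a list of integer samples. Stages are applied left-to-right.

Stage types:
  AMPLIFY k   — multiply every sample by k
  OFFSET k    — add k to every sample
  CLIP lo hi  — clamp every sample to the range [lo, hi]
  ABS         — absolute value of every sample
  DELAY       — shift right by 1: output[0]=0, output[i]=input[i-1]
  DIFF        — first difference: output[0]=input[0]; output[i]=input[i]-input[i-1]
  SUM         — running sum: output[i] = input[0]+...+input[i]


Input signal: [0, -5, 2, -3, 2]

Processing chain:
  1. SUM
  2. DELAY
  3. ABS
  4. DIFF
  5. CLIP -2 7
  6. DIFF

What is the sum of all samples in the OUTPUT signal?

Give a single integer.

Answer: 3

Derivation:
Input: [0, -5, 2, -3, 2]
Stage 1 (SUM): sum[0..0]=0, sum[0..1]=-5, sum[0..2]=-3, sum[0..3]=-6, sum[0..4]=-4 -> [0, -5, -3, -6, -4]
Stage 2 (DELAY): [0, 0, -5, -3, -6] = [0, 0, -5, -3, -6] -> [0, 0, -5, -3, -6]
Stage 3 (ABS): |0|=0, |0|=0, |-5|=5, |-3|=3, |-6|=6 -> [0, 0, 5, 3, 6]
Stage 4 (DIFF): s[0]=0, 0-0=0, 5-0=5, 3-5=-2, 6-3=3 -> [0, 0, 5, -2, 3]
Stage 5 (CLIP -2 7): clip(0,-2,7)=0, clip(0,-2,7)=0, clip(5,-2,7)=5, clip(-2,-2,7)=-2, clip(3,-2,7)=3 -> [0, 0, 5, -2, 3]
Stage 6 (DIFF): s[0]=0, 0-0=0, 5-0=5, -2-5=-7, 3--2=5 -> [0, 0, 5, -7, 5]
Output sum: 3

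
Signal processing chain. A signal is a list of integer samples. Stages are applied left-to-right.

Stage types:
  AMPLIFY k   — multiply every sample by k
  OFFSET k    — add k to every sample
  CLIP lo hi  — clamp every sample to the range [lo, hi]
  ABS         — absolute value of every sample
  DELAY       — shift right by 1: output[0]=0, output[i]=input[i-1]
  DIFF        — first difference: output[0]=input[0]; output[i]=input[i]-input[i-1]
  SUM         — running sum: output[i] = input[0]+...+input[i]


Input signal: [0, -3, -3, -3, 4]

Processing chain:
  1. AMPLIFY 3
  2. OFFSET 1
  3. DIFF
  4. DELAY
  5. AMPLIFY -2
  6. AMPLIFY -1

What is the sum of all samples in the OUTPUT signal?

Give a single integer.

Input: [0, -3, -3, -3, 4]
Stage 1 (AMPLIFY 3): 0*3=0, -3*3=-9, -3*3=-9, -3*3=-9, 4*3=12 -> [0, -9, -9, -9, 12]
Stage 2 (OFFSET 1): 0+1=1, -9+1=-8, -9+1=-8, -9+1=-8, 12+1=13 -> [1, -8, -8, -8, 13]
Stage 3 (DIFF): s[0]=1, -8-1=-9, -8--8=0, -8--8=0, 13--8=21 -> [1, -9, 0, 0, 21]
Stage 4 (DELAY): [0, 1, -9, 0, 0] = [0, 1, -9, 0, 0] -> [0, 1, -9, 0, 0]
Stage 5 (AMPLIFY -2): 0*-2=0, 1*-2=-2, -9*-2=18, 0*-2=0, 0*-2=0 -> [0, -2, 18, 0, 0]
Stage 6 (AMPLIFY -1): 0*-1=0, -2*-1=2, 18*-1=-18, 0*-1=0, 0*-1=0 -> [0, 2, -18, 0, 0]
Output sum: -16

Answer: -16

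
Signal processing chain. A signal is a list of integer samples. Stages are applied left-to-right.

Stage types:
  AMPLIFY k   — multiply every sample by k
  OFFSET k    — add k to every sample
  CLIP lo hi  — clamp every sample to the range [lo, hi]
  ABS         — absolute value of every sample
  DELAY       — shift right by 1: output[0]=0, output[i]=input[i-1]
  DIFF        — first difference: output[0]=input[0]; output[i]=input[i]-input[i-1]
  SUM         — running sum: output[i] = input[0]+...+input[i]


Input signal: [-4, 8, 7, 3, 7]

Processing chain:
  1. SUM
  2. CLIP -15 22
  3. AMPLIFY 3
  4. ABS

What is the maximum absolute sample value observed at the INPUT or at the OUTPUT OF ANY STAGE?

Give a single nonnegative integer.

Input: [-4, 8, 7, 3, 7] (max |s|=8)
Stage 1 (SUM): sum[0..0]=-4, sum[0..1]=4, sum[0..2]=11, sum[0..3]=14, sum[0..4]=21 -> [-4, 4, 11, 14, 21] (max |s|=21)
Stage 2 (CLIP -15 22): clip(-4,-15,22)=-4, clip(4,-15,22)=4, clip(11,-15,22)=11, clip(14,-15,22)=14, clip(21,-15,22)=21 -> [-4, 4, 11, 14, 21] (max |s|=21)
Stage 3 (AMPLIFY 3): -4*3=-12, 4*3=12, 11*3=33, 14*3=42, 21*3=63 -> [-12, 12, 33, 42, 63] (max |s|=63)
Stage 4 (ABS): |-12|=12, |12|=12, |33|=33, |42|=42, |63|=63 -> [12, 12, 33, 42, 63] (max |s|=63)
Overall max amplitude: 63

Answer: 63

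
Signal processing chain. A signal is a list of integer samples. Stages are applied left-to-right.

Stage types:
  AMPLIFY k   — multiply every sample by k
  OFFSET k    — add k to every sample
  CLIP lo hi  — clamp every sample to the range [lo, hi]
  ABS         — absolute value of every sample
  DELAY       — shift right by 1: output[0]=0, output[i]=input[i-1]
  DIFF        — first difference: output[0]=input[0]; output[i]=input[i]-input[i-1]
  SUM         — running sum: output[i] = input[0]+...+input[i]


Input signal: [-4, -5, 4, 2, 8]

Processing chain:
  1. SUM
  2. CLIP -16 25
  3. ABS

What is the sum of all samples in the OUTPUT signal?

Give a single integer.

Answer: 26

Derivation:
Input: [-4, -5, 4, 2, 8]
Stage 1 (SUM): sum[0..0]=-4, sum[0..1]=-9, sum[0..2]=-5, sum[0..3]=-3, sum[0..4]=5 -> [-4, -9, -5, -3, 5]
Stage 2 (CLIP -16 25): clip(-4,-16,25)=-4, clip(-9,-16,25)=-9, clip(-5,-16,25)=-5, clip(-3,-16,25)=-3, clip(5,-16,25)=5 -> [-4, -9, -5, -3, 5]
Stage 3 (ABS): |-4|=4, |-9|=9, |-5|=5, |-3|=3, |5|=5 -> [4, 9, 5, 3, 5]
Output sum: 26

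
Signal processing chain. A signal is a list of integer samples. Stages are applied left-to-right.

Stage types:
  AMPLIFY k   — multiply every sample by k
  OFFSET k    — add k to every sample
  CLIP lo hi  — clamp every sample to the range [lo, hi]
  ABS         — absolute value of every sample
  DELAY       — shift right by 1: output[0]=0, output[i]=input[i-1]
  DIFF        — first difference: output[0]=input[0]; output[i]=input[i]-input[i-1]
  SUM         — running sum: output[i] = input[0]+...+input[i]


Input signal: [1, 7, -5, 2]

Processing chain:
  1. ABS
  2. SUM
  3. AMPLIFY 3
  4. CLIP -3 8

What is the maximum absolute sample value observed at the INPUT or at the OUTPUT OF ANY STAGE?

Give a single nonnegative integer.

Input: [1, 7, -5, 2] (max |s|=7)
Stage 1 (ABS): |1|=1, |7|=7, |-5|=5, |2|=2 -> [1, 7, 5, 2] (max |s|=7)
Stage 2 (SUM): sum[0..0]=1, sum[0..1]=8, sum[0..2]=13, sum[0..3]=15 -> [1, 8, 13, 15] (max |s|=15)
Stage 3 (AMPLIFY 3): 1*3=3, 8*3=24, 13*3=39, 15*3=45 -> [3, 24, 39, 45] (max |s|=45)
Stage 4 (CLIP -3 8): clip(3,-3,8)=3, clip(24,-3,8)=8, clip(39,-3,8)=8, clip(45,-3,8)=8 -> [3, 8, 8, 8] (max |s|=8)
Overall max amplitude: 45

Answer: 45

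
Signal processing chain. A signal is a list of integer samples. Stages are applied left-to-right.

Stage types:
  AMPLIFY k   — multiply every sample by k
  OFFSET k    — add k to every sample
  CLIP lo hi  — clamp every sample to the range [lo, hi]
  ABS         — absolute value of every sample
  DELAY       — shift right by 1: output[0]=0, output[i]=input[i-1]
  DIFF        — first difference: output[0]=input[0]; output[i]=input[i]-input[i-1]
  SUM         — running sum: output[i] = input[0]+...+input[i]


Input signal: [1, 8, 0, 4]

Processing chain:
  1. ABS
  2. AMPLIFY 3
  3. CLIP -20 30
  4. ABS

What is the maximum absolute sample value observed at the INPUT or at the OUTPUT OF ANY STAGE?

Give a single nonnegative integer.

Input: [1, 8, 0, 4] (max |s|=8)
Stage 1 (ABS): |1|=1, |8|=8, |0|=0, |4|=4 -> [1, 8, 0, 4] (max |s|=8)
Stage 2 (AMPLIFY 3): 1*3=3, 8*3=24, 0*3=0, 4*3=12 -> [3, 24, 0, 12] (max |s|=24)
Stage 3 (CLIP -20 30): clip(3,-20,30)=3, clip(24,-20,30)=24, clip(0,-20,30)=0, clip(12,-20,30)=12 -> [3, 24, 0, 12] (max |s|=24)
Stage 4 (ABS): |3|=3, |24|=24, |0|=0, |12|=12 -> [3, 24, 0, 12] (max |s|=24)
Overall max amplitude: 24

Answer: 24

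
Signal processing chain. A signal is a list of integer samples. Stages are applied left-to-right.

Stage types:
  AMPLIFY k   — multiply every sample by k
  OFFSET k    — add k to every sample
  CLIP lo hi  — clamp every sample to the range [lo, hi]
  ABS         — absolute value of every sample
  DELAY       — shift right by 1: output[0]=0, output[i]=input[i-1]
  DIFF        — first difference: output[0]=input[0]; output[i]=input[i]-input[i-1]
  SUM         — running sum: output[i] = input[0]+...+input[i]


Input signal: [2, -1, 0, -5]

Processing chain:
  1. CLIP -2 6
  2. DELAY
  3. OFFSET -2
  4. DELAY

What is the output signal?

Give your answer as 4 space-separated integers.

Answer: 0 -2 0 -3

Derivation:
Input: [2, -1, 0, -5]
Stage 1 (CLIP -2 6): clip(2,-2,6)=2, clip(-1,-2,6)=-1, clip(0,-2,6)=0, clip(-5,-2,6)=-2 -> [2, -1, 0, -2]
Stage 2 (DELAY): [0, 2, -1, 0] = [0, 2, -1, 0] -> [0, 2, -1, 0]
Stage 3 (OFFSET -2): 0+-2=-2, 2+-2=0, -1+-2=-3, 0+-2=-2 -> [-2, 0, -3, -2]
Stage 4 (DELAY): [0, -2, 0, -3] = [0, -2, 0, -3] -> [0, -2, 0, -3]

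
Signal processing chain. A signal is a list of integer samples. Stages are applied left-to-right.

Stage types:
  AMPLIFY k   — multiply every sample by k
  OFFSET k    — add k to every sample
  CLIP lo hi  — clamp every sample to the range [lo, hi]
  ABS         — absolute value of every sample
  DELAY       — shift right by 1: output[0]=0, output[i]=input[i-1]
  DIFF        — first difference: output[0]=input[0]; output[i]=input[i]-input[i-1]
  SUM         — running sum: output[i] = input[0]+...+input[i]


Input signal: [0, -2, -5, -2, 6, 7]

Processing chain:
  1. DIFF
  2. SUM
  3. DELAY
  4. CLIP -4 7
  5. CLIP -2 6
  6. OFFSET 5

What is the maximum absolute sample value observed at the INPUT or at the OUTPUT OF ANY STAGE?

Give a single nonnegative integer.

Answer: 11

Derivation:
Input: [0, -2, -5, -2, 6, 7] (max |s|=7)
Stage 1 (DIFF): s[0]=0, -2-0=-2, -5--2=-3, -2--5=3, 6--2=8, 7-6=1 -> [0, -2, -3, 3, 8, 1] (max |s|=8)
Stage 2 (SUM): sum[0..0]=0, sum[0..1]=-2, sum[0..2]=-5, sum[0..3]=-2, sum[0..4]=6, sum[0..5]=7 -> [0, -2, -5, -2, 6, 7] (max |s|=7)
Stage 3 (DELAY): [0, 0, -2, -5, -2, 6] = [0, 0, -2, -5, -2, 6] -> [0, 0, -2, -5, -2, 6] (max |s|=6)
Stage 4 (CLIP -4 7): clip(0,-4,7)=0, clip(0,-4,7)=0, clip(-2,-4,7)=-2, clip(-5,-4,7)=-4, clip(-2,-4,7)=-2, clip(6,-4,7)=6 -> [0, 0, -2, -4, -2, 6] (max |s|=6)
Stage 5 (CLIP -2 6): clip(0,-2,6)=0, clip(0,-2,6)=0, clip(-2,-2,6)=-2, clip(-4,-2,6)=-2, clip(-2,-2,6)=-2, clip(6,-2,6)=6 -> [0, 0, -2, -2, -2, 6] (max |s|=6)
Stage 6 (OFFSET 5): 0+5=5, 0+5=5, -2+5=3, -2+5=3, -2+5=3, 6+5=11 -> [5, 5, 3, 3, 3, 11] (max |s|=11)
Overall max amplitude: 11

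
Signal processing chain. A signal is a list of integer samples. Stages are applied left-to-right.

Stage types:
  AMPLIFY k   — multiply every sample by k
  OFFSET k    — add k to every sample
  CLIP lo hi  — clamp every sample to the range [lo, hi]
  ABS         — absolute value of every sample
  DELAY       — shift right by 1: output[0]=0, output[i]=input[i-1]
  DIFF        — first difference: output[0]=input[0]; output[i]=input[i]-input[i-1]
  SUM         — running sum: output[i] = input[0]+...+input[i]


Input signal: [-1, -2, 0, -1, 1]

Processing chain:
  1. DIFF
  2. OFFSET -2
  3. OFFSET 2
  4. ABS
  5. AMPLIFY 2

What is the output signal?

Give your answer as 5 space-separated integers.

Input: [-1, -2, 0, -1, 1]
Stage 1 (DIFF): s[0]=-1, -2--1=-1, 0--2=2, -1-0=-1, 1--1=2 -> [-1, -1, 2, -1, 2]
Stage 2 (OFFSET -2): -1+-2=-3, -1+-2=-3, 2+-2=0, -1+-2=-3, 2+-2=0 -> [-3, -3, 0, -3, 0]
Stage 3 (OFFSET 2): -3+2=-1, -3+2=-1, 0+2=2, -3+2=-1, 0+2=2 -> [-1, -1, 2, -1, 2]
Stage 4 (ABS): |-1|=1, |-1|=1, |2|=2, |-1|=1, |2|=2 -> [1, 1, 2, 1, 2]
Stage 5 (AMPLIFY 2): 1*2=2, 1*2=2, 2*2=4, 1*2=2, 2*2=4 -> [2, 2, 4, 2, 4]

Answer: 2 2 4 2 4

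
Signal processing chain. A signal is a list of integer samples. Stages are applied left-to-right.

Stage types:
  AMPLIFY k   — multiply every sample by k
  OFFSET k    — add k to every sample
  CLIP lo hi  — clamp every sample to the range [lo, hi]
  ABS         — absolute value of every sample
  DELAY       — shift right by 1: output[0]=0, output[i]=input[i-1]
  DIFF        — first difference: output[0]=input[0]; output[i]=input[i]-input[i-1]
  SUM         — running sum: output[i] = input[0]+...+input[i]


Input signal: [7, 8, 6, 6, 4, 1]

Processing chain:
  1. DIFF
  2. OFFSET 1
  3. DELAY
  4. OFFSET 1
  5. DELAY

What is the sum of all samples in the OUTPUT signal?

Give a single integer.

Answer: 15

Derivation:
Input: [7, 8, 6, 6, 4, 1]
Stage 1 (DIFF): s[0]=7, 8-7=1, 6-8=-2, 6-6=0, 4-6=-2, 1-4=-3 -> [7, 1, -2, 0, -2, -3]
Stage 2 (OFFSET 1): 7+1=8, 1+1=2, -2+1=-1, 0+1=1, -2+1=-1, -3+1=-2 -> [8, 2, -1, 1, -1, -2]
Stage 3 (DELAY): [0, 8, 2, -1, 1, -1] = [0, 8, 2, -1, 1, -1] -> [0, 8, 2, -1, 1, -1]
Stage 4 (OFFSET 1): 0+1=1, 8+1=9, 2+1=3, -1+1=0, 1+1=2, -1+1=0 -> [1, 9, 3, 0, 2, 0]
Stage 5 (DELAY): [0, 1, 9, 3, 0, 2] = [0, 1, 9, 3, 0, 2] -> [0, 1, 9, 3, 0, 2]
Output sum: 15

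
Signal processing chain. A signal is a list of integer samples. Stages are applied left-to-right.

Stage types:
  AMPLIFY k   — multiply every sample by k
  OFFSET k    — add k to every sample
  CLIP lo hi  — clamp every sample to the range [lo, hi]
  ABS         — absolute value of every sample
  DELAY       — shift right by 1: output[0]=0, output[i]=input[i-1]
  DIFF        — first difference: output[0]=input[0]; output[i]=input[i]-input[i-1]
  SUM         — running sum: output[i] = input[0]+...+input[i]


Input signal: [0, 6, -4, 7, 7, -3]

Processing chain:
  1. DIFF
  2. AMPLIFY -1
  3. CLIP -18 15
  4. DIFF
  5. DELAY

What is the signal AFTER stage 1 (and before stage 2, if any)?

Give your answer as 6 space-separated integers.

Input: [0, 6, -4, 7, 7, -3]
Stage 1 (DIFF): s[0]=0, 6-0=6, -4-6=-10, 7--4=11, 7-7=0, -3-7=-10 -> [0, 6, -10, 11, 0, -10]

Answer: 0 6 -10 11 0 -10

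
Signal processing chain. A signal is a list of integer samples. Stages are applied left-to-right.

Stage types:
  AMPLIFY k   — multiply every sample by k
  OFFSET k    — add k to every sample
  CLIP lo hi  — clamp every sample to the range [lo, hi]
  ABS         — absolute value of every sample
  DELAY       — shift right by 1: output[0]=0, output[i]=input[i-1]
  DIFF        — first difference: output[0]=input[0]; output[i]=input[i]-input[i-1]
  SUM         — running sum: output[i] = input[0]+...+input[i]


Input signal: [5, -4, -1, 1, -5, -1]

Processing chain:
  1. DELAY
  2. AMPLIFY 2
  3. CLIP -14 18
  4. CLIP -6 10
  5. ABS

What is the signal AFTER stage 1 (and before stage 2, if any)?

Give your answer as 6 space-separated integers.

Answer: 0 5 -4 -1 1 -5

Derivation:
Input: [5, -4, -1, 1, -5, -1]
Stage 1 (DELAY): [0, 5, -4, -1, 1, -5] = [0, 5, -4, -1, 1, -5] -> [0, 5, -4, -1, 1, -5]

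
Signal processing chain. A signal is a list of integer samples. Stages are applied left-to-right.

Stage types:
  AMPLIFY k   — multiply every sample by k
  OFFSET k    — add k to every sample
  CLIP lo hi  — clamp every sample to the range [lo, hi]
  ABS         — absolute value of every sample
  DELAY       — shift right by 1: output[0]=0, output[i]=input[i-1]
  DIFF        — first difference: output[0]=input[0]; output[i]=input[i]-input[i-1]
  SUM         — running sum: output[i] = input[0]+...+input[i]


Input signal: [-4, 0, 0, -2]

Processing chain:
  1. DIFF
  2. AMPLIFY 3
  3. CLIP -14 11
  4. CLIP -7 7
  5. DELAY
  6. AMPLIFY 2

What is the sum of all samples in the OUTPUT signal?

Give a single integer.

Answer: 0

Derivation:
Input: [-4, 0, 0, -2]
Stage 1 (DIFF): s[0]=-4, 0--4=4, 0-0=0, -2-0=-2 -> [-4, 4, 0, -2]
Stage 2 (AMPLIFY 3): -4*3=-12, 4*3=12, 0*3=0, -2*3=-6 -> [-12, 12, 0, -6]
Stage 3 (CLIP -14 11): clip(-12,-14,11)=-12, clip(12,-14,11)=11, clip(0,-14,11)=0, clip(-6,-14,11)=-6 -> [-12, 11, 0, -6]
Stage 4 (CLIP -7 7): clip(-12,-7,7)=-7, clip(11,-7,7)=7, clip(0,-7,7)=0, clip(-6,-7,7)=-6 -> [-7, 7, 0, -6]
Stage 5 (DELAY): [0, -7, 7, 0] = [0, -7, 7, 0] -> [0, -7, 7, 0]
Stage 6 (AMPLIFY 2): 0*2=0, -7*2=-14, 7*2=14, 0*2=0 -> [0, -14, 14, 0]
Output sum: 0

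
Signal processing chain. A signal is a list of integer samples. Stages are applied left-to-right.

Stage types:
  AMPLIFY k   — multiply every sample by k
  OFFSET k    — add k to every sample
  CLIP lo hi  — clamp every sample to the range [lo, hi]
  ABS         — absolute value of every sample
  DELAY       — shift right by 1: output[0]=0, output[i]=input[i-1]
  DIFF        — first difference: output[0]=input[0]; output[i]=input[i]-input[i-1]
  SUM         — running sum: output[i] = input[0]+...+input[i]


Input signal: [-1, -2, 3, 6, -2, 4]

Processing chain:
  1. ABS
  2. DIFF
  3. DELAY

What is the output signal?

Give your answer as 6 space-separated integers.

Input: [-1, -2, 3, 6, -2, 4]
Stage 1 (ABS): |-1|=1, |-2|=2, |3|=3, |6|=6, |-2|=2, |4|=4 -> [1, 2, 3, 6, 2, 4]
Stage 2 (DIFF): s[0]=1, 2-1=1, 3-2=1, 6-3=3, 2-6=-4, 4-2=2 -> [1, 1, 1, 3, -4, 2]
Stage 3 (DELAY): [0, 1, 1, 1, 3, -4] = [0, 1, 1, 1, 3, -4] -> [0, 1, 1, 1, 3, -4]

Answer: 0 1 1 1 3 -4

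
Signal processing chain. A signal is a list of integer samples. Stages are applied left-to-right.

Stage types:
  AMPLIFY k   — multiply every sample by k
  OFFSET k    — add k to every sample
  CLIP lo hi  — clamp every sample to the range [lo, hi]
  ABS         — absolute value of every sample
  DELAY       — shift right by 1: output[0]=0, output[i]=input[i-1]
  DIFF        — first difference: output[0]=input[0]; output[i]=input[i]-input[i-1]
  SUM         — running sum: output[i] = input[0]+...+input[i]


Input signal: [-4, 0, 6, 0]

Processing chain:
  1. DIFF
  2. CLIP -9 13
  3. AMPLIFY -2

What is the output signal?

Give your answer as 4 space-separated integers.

Input: [-4, 0, 6, 0]
Stage 1 (DIFF): s[0]=-4, 0--4=4, 6-0=6, 0-6=-6 -> [-4, 4, 6, -6]
Stage 2 (CLIP -9 13): clip(-4,-9,13)=-4, clip(4,-9,13)=4, clip(6,-9,13)=6, clip(-6,-9,13)=-6 -> [-4, 4, 6, -6]
Stage 3 (AMPLIFY -2): -4*-2=8, 4*-2=-8, 6*-2=-12, -6*-2=12 -> [8, -8, -12, 12]

Answer: 8 -8 -12 12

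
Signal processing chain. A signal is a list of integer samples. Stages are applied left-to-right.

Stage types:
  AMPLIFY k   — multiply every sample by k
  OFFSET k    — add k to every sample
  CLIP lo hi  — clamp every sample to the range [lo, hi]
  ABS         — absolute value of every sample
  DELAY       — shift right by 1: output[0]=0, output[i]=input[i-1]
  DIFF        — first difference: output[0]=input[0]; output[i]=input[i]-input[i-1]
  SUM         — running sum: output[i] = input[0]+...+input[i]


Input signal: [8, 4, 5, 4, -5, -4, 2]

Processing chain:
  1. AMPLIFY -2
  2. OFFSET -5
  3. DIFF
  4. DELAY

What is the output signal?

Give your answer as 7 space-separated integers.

Answer: 0 -21 8 -2 2 18 -2

Derivation:
Input: [8, 4, 5, 4, -5, -4, 2]
Stage 1 (AMPLIFY -2): 8*-2=-16, 4*-2=-8, 5*-2=-10, 4*-2=-8, -5*-2=10, -4*-2=8, 2*-2=-4 -> [-16, -8, -10, -8, 10, 8, -4]
Stage 2 (OFFSET -5): -16+-5=-21, -8+-5=-13, -10+-5=-15, -8+-5=-13, 10+-5=5, 8+-5=3, -4+-5=-9 -> [-21, -13, -15, -13, 5, 3, -9]
Stage 3 (DIFF): s[0]=-21, -13--21=8, -15--13=-2, -13--15=2, 5--13=18, 3-5=-2, -9-3=-12 -> [-21, 8, -2, 2, 18, -2, -12]
Stage 4 (DELAY): [0, -21, 8, -2, 2, 18, -2] = [0, -21, 8, -2, 2, 18, -2] -> [0, -21, 8, -2, 2, 18, -2]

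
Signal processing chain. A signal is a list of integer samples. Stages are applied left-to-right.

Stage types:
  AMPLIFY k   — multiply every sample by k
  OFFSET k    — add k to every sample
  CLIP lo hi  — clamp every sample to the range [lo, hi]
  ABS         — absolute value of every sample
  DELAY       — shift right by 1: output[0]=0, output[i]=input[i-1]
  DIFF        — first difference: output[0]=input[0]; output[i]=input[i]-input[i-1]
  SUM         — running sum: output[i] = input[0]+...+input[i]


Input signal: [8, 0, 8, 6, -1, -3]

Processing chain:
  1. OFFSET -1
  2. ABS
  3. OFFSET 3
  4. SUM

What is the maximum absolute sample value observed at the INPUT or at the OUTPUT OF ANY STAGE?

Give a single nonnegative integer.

Input: [8, 0, 8, 6, -1, -3] (max |s|=8)
Stage 1 (OFFSET -1): 8+-1=7, 0+-1=-1, 8+-1=7, 6+-1=5, -1+-1=-2, -3+-1=-4 -> [7, -1, 7, 5, -2, -4] (max |s|=7)
Stage 2 (ABS): |7|=7, |-1|=1, |7|=7, |5|=5, |-2|=2, |-4|=4 -> [7, 1, 7, 5, 2, 4] (max |s|=7)
Stage 3 (OFFSET 3): 7+3=10, 1+3=4, 7+3=10, 5+3=8, 2+3=5, 4+3=7 -> [10, 4, 10, 8, 5, 7] (max |s|=10)
Stage 4 (SUM): sum[0..0]=10, sum[0..1]=14, sum[0..2]=24, sum[0..3]=32, sum[0..4]=37, sum[0..5]=44 -> [10, 14, 24, 32, 37, 44] (max |s|=44)
Overall max amplitude: 44

Answer: 44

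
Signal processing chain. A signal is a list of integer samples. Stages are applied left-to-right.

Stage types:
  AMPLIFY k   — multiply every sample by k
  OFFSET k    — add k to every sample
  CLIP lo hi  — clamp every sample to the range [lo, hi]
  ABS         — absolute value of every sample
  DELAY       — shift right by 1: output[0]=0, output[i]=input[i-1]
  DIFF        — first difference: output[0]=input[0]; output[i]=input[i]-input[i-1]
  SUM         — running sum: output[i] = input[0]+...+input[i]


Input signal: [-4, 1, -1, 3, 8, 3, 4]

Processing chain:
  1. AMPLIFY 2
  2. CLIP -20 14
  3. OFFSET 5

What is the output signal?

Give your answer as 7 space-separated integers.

Input: [-4, 1, -1, 3, 8, 3, 4]
Stage 1 (AMPLIFY 2): -4*2=-8, 1*2=2, -1*2=-2, 3*2=6, 8*2=16, 3*2=6, 4*2=8 -> [-8, 2, -2, 6, 16, 6, 8]
Stage 2 (CLIP -20 14): clip(-8,-20,14)=-8, clip(2,-20,14)=2, clip(-2,-20,14)=-2, clip(6,-20,14)=6, clip(16,-20,14)=14, clip(6,-20,14)=6, clip(8,-20,14)=8 -> [-8, 2, -2, 6, 14, 6, 8]
Stage 3 (OFFSET 5): -8+5=-3, 2+5=7, -2+5=3, 6+5=11, 14+5=19, 6+5=11, 8+5=13 -> [-3, 7, 3, 11, 19, 11, 13]

Answer: -3 7 3 11 19 11 13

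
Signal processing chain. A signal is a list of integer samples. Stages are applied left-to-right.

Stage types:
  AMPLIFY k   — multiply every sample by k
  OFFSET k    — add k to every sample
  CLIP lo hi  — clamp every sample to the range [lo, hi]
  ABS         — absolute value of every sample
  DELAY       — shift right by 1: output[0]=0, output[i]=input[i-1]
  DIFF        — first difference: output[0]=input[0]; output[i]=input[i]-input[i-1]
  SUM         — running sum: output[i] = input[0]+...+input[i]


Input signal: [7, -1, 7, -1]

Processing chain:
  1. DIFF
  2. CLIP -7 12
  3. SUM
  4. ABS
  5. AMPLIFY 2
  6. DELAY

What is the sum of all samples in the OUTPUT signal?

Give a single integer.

Answer: 30

Derivation:
Input: [7, -1, 7, -1]
Stage 1 (DIFF): s[0]=7, -1-7=-8, 7--1=8, -1-7=-8 -> [7, -8, 8, -8]
Stage 2 (CLIP -7 12): clip(7,-7,12)=7, clip(-8,-7,12)=-7, clip(8,-7,12)=8, clip(-8,-7,12)=-7 -> [7, -7, 8, -7]
Stage 3 (SUM): sum[0..0]=7, sum[0..1]=0, sum[0..2]=8, sum[0..3]=1 -> [7, 0, 8, 1]
Stage 4 (ABS): |7|=7, |0|=0, |8|=8, |1|=1 -> [7, 0, 8, 1]
Stage 5 (AMPLIFY 2): 7*2=14, 0*2=0, 8*2=16, 1*2=2 -> [14, 0, 16, 2]
Stage 6 (DELAY): [0, 14, 0, 16] = [0, 14, 0, 16] -> [0, 14, 0, 16]
Output sum: 30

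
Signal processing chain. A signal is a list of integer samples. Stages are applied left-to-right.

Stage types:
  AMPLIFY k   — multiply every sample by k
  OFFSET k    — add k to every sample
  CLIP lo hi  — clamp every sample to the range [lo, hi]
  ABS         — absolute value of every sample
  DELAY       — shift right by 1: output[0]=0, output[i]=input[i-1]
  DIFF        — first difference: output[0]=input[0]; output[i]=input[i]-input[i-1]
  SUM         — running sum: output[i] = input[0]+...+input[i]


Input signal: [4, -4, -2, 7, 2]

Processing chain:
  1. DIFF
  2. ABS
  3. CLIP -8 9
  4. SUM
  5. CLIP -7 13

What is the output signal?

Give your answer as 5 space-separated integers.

Input: [4, -4, -2, 7, 2]
Stage 1 (DIFF): s[0]=4, -4-4=-8, -2--4=2, 7--2=9, 2-7=-5 -> [4, -8, 2, 9, -5]
Stage 2 (ABS): |4|=4, |-8|=8, |2|=2, |9|=9, |-5|=5 -> [4, 8, 2, 9, 5]
Stage 3 (CLIP -8 9): clip(4,-8,9)=4, clip(8,-8,9)=8, clip(2,-8,9)=2, clip(9,-8,9)=9, clip(5,-8,9)=5 -> [4, 8, 2, 9, 5]
Stage 4 (SUM): sum[0..0]=4, sum[0..1]=12, sum[0..2]=14, sum[0..3]=23, sum[0..4]=28 -> [4, 12, 14, 23, 28]
Stage 5 (CLIP -7 13): clip(4,-7,13)=4, clip(12,-7,13)=12, clip(14,-7,13)=13, clip(23,-7,13)=13, clip(28,-7,13)=13 -> [4, 12, 13, 13, 13]

Answer: 4 12 13 13 13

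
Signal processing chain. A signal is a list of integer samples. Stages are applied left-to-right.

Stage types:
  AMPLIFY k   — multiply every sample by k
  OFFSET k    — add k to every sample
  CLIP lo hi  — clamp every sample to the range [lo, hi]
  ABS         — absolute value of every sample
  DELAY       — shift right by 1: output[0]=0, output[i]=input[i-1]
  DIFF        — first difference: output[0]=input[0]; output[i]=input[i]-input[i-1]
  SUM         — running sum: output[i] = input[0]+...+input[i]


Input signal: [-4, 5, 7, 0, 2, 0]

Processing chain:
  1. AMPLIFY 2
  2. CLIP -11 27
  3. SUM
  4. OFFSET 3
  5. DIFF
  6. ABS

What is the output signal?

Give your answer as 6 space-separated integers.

Answer: 5 10 14 0 4 0

Derivation:
Input: [-4, 5, 7, 0, 2, 0]
Stage 1 (AMPLIFY 2): -4*2=-8, 5*2=10, 7*2=14, 0*2=0, 2*2=4, 0*2=0 -> [-8, 10, 14, 0, 4, 0]
Stage 2 (CLIP -11 27): clip(-8,-11,27)=-8, clip(10,-11,27)=10, clip(14,-11,27)=14, clip(0,-11,27)=0, clip(4,-11,27)=4, clip(0,-11,27)=0 -> [-8, 10, 14, 0, 4, 0]
Stage 3 (SUM): sum[0..0]=-8, sum[0..1]=2, sum[0..2]=16, sum[0..3]=16, sum[0..4]=20, sum[0..5]=20 -> [-8, 2, 16, 16, 20, 20]
Stage 4 (OFFSET 3): -8+3=-5, 2+3=5, 16+3=19, 16+3=19, 20+3=23, 20+3=23 -> [-5, 5, 19, 19, 23, 23]
Stage 5 (DIFF): s[0]=-5, 5--5=10, 19-5=14, 19-19=0, 23-19=4, 23-23=0 -> [-5, 10, 14, 0, 4, 0]
Stage 6 (ABS): |-5|=5, |10|=10, |14|=14, |0|=0, |4|=4, |0|=0 -> [5, 10, 14, 0, 4, 0]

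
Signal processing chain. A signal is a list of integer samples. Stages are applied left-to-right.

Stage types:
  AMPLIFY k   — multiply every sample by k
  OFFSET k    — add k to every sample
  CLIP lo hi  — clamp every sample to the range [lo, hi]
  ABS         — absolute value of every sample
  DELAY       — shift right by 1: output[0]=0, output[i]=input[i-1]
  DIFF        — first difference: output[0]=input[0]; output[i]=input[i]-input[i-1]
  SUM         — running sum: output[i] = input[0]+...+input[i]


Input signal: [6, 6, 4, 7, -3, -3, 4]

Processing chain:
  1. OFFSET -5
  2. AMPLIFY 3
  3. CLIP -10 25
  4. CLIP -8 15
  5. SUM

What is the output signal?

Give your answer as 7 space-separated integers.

Answer: 3 6 3 9 1 -7 -10

Derivation:
Input: [6, 6, 4, 7, -3, -3, 4]
Stage 1 (OFFSET -5): 6+-5=1, 6+-5=1, 4+-5=-1, 7+-5=2, -3+-5=-8, -3+-5=-8, 4+-5=-1 -> [1, 1, -1, 2, -8, -8, -1]
Stage 2 (AMPLIFY 3): 1*3=3, 1*3=3, -1*3=-3, 2*3=6, -8*3=-24, -8*3=-24, -1*3=-3 -> [3, 3, -3, 6, -24, -24, -3]
Stage 3 (CLIP -10 25): clip(3,-10,25)=3, clip(3,-10,25)=3, clip(-3,-10,25)=-3, clip(6,-10,25)=6, clip(-24,-10,25)=-10, clip(-24,-10,25)=-10, clip(-3,-10,25)=-3 -> [3, 3, -3, 6, -10, -10, -3]
Stage 4 (CLIP -8 15): clip(3,-8,15)=3, clip(3,-8,15)=3, clip(-3,-8,15)=-3, clip(6,-8,15)=6, clip(-10,-8,15)=-8, clip(-10,-8,15)=-8, clip(-3,-8,15)=-3 -> [3, 3, -3, 6, -8, -8, -3]
Stage 5 (SUM): sum[0..0]=3, sum[0..1]=6, sum[0..2]=3, sum[0..3]=9, sum[0..4]=1, sum[0..5]=-7, sum[0..6]=-10 -> [3, 6, 3, 9, 1, -7, -10]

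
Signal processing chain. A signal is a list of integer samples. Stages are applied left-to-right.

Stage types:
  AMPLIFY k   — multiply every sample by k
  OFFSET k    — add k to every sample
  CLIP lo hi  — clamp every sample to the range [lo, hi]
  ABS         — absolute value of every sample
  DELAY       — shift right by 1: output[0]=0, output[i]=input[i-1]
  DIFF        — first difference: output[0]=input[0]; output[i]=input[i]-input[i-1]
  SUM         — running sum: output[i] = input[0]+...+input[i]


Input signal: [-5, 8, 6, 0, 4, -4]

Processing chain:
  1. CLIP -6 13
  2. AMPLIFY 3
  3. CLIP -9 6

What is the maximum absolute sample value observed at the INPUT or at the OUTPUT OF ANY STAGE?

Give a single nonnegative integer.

Answer: 24

Derivation:
Input: [-5, 8, 6, 0, 4, -4] (max |s|=8)
Stage 1 (CLIP -6 13): clip(-5,-6,13)=-5, clip(8,-6,13)=8, clip(6,-6,13)=6, clip(0,-6,13)=0, clip(4,-6,13)=4, clip(-4,-6,13)=-4 -> [-5, 8, 6, 0, 4, -4] (max |s|=8)
Stage 2 (AMPLIFY 3): -5*3=-15, 8*3=24, 6*3=18, 0*3=0, 4*3=12, -4*3=-12 -> [-15, 24, 18, 0, 12, -12] (max |s|=24)
Stage 3 (CLIP -9 6): clip(-15,-9,6)=-9, clip(24,-9,6)=6, clip(18,-9,6)=6, clip(0,-9,6)=0, clip(12,-9,6)=6, clip(-12,-9,6)=-9 -> [-9, 6, 6, 0, 6, -9] (max |s|=9)
Overall max amplitude: 24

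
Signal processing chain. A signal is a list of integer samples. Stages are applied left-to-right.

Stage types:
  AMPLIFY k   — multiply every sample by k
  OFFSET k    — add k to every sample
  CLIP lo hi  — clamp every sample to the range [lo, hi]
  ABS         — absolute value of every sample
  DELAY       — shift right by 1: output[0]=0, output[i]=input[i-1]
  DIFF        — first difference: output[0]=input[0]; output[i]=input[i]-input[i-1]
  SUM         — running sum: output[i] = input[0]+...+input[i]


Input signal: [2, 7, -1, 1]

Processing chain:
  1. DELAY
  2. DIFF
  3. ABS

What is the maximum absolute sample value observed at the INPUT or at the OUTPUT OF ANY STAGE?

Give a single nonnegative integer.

Answer: 8

Derivation:
Input: [2, 7, -1, 1] (max |s|=7)
Stage 1 (DELAY): [0, 2, 7, -1] = [0, 2, 7, -1] -> [0, 2, 7, -1] (max |s|=7)
Stage 2 (DIFF): s[0]=0, 2-0=2, 7-2=5, -1-7=-8 -> [0, 2, 5, -8] (max |s|=8)
Stage 3 (ABS): |0|=0, |2|=2, |5|=5, |-8|=8 -> [0, 2, 5, 8] (max |s|=8)
Overall max amplitude: 8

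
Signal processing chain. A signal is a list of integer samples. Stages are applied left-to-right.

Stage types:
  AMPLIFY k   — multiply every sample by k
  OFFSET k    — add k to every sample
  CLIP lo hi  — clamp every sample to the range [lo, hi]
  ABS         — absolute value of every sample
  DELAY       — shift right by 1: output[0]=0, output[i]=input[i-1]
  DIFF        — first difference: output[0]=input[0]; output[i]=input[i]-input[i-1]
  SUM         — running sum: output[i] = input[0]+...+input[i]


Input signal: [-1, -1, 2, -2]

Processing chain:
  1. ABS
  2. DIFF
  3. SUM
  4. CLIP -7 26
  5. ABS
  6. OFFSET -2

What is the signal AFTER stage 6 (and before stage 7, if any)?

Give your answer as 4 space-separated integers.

Input: [-1, -1, 2, -2]
Stage 1 (ABS): |-1|=1, |-1|=1, |2|=2, |-2|=2 -> [1, 1, 2, 2]
Stage 2 (DIFF): s[0]=1, 1-1=0, 2-1=1, 2-2=0 -> [1, 0, 1, 0]
Stage 3 (SUM): sum[0..0]=1, sum[0..1]=1, sum[0..2]=2, sum[0..3]=2 -> [1, 1, 2, 2]
Stage 4 (CLIP -7 26): clip(1,-7,26)=1, clip(1,-7,26)=1, clip(2,-7,26)=2, clip(2,-7,26)=2 -> [1, 1, 2, 2]
Stage 5 (ABS): |1|=1, |1|=1, |2|=2, |2|=2 -> [1, 1, 2, 2]
Stage 6 (OFFSET -2): 1+-2=-1, 1+-2=-1, 2+-2=0, 2+-2=0 -> [-1, -1, 0, 0]

Answer: -1 -1 0 0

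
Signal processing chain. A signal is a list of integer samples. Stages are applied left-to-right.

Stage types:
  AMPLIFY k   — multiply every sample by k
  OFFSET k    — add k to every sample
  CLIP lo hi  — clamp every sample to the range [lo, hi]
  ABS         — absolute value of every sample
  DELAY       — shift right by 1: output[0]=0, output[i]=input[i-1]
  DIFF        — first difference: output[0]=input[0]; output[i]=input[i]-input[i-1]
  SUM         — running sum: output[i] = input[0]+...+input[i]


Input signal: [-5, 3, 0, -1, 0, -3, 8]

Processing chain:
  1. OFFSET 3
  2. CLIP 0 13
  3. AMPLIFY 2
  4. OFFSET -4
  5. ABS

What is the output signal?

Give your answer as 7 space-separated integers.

Answer: 4 8 2 0 2 4 18

Derivation:
Input: [-5, 3, 0, -1, 0, -3, 8]
Stage 1 (OFFSET 3): -5+3=-2, 3+3=6, 0+3=3, -1+3=2, 0+3=3, -3+3=0, 8+3=11 -> [-2, 6, 3, 2, 3, 0, 11]
Stage 2 (CLIP 0 13): clip(-2,0,13)=0, clip(6,0,13)=6, clip(3,0,13)=3, clip(2,0,13)=2, clip(3,0,13)=3, clip(0,0,13)=0, clip(11,0,13)=11 -> [0, 6, 3, 2, 3, 0, 11]
Stage 3 (AMPLIFY 2): 0*2=0, 6*2=12, 3*2=6, 2*2=4, 3*2=6, 0*2=0, 11*2=22 -> [0, 12, 6, 4, 6, 0, 22]
Stage 4 (OFFSET -4): 0+-4=-4, 12+-4=8, 6+-4=2, 4+-4=0, 6+-4=2, 0+-4=-4, 22+-4=18 -> [-4, 8, 2, 0, 2, -4, 18]
Stage 5 (ABS): |-4|=4, |8|=8, |2|=2, |0|=0, |2|=2, |-4|=4, |18|=18 -> [4, 8, 2, 0, 2, 4, 18]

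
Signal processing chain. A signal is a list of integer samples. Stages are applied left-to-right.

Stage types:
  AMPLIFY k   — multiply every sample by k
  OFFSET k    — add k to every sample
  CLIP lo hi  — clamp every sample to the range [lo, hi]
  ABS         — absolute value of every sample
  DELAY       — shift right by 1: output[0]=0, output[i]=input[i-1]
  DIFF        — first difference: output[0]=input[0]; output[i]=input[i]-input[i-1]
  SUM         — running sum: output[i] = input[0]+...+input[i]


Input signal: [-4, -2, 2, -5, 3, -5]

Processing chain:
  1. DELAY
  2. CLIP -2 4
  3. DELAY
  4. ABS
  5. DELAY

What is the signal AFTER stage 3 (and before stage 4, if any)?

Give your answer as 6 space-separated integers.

Answer: 0 0 -2 -2 2 -2

Derivation:
Input: [-4, -2, 2, -5, 3, -5]
Stage 1 (DELAY): [0, -4, -2, 2, -5, 3] = [0, -4, -2, 2, -5, 3] -> [0, -4, -2, 2, -5, 3]
Stage 2 (CLIP -2 4): clip(0,-2,4)=0, clip(-4,-2,4)=-2, clip(-2,-2,4)=-2, clip(2,-2,4)=2, clip(-5,-2,4)=-2, clip(3,-2,4)=3 -> [0, -2, -2, 2, -2, 3]
Stage 3 (DELAY): [0, 0, -2, -2, 2, -2] = [0, 0, -2, -2, 2, -2] -> [0, 0, -2, -2, 2, -2]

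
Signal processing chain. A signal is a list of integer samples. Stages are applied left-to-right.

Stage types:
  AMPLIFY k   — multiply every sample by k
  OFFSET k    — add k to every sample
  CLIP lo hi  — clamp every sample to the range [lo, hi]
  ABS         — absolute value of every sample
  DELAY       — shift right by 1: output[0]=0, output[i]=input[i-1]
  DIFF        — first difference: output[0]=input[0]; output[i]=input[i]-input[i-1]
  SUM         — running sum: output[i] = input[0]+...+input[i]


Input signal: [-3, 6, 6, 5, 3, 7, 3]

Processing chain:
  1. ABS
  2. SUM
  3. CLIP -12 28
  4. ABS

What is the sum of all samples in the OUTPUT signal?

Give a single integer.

Answer: 126

Derivation:
Input: [-3, 6, 6, 5, 3, 7, 3]
Stage 1 (ABS): |-3|=3, |6|=6, |6|=6, |5|=5, |3|=3, |7|=7, |3|=3 -> [3, 6, 6, 5, 3, 7, 3]
Stage 2 (SUM): sum[0..0]=3, sum[0..1]=9, sum[0..2]=15, sum[0..3]=20, sum[0..4]=23, sum[0..5]=30, sum[0..6]=33 -> [3, 9, 15, 20, 23, 30, 33]
Stage 3 (CLIP -12 28): clip(3,-12,28)=3, clip(9,-12,28)=9, clip(15,-12,28)=15, clip(20,-12,28)=20, clip(23,-12,28)=23, clip(30,-12,28)=28, clip(33,-12,28)=28 -> [3, 9, 15, 20, 23, 28, 28]
Stage 4 (ABS): |3|=3, |9|=9, |15|=15, |20|=20, |23|=23, |28|=28, |28|=28 -> [3, 9, 15, 20, 23, 28, 28]
Output sum: 126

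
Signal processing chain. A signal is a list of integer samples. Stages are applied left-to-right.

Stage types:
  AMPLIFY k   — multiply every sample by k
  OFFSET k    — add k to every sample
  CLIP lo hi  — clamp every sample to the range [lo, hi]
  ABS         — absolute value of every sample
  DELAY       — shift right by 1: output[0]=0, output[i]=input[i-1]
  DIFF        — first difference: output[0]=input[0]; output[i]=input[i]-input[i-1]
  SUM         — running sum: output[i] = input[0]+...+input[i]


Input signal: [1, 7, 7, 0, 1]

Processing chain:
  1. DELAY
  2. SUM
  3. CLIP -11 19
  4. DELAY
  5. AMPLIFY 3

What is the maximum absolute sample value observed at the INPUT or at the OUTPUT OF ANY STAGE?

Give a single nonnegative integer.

Answer: 45

Derivation:
Input: [1, 7, 7, 0, 1] (max |s|=7)
Stage 1 (DELAY): [0, 1, 7, 7, 0] = [0, 1, 7, 7, 0] -> [0, 1, 7, 7, 0] (max |s|=7)
Stage 2 (SUM): sum[0..0]=0, sum[0..1]=1, sum[0..2]=8, sum[0..3]=15, sum[0..4]=15 -> [0, 1, 8, 15, 15] (max |s|=15)
Stage 3 (CLIP -11 19): clip(0,-11,19)=0, clip(1,-11,19)=1, clip(8,-11,19)=8, clip(15,-11,19)=15, clip(15,-11,19)=15 -> [0, 1, 8, 15, 15] (max |s|=15)
Stage 4 (DELAY): [0, 0, 1, 8, 15] = [0, 0, 1, 8, 15] -> [0, 0, 1, 8, 15] (max |s|=15)
Stage 5 (AMPLIFY 3): 0*3=0, 0*3=0, 1*3=3, 8*3=24, 15*3=45 -> [0, 0, 3, 24, 45] (max |s|=45)
Overall max amplitude: 45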